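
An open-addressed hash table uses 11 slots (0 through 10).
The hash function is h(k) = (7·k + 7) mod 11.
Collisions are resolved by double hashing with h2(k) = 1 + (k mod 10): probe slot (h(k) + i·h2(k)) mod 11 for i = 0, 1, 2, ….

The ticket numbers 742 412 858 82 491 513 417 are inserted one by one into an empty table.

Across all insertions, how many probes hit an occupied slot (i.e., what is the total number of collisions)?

742: h=9 → slot 9
412: h=9, h2=3, probe 9,1 → slot 1
858: h=7 → slot 7
82: h=9, h2=3, probe 9,1,4 → slot 4
491: h=1, h2=2, probe 1,3 → slot 3
513: h=1, h2=4, probe 1,5 → slot 5
417: h=0 → slot 0
Table: [417, 412, _, 491, 82, 513, _, 858, _, 742, _]

5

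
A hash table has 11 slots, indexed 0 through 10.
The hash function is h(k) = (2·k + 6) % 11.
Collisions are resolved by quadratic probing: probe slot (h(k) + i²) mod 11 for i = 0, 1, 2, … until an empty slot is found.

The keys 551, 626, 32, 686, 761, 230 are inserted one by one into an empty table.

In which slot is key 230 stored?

2

551: h=8 => slot 8
626: h=4 => slot 4
32: h=4, probe 4,5 => slot 5
686: h=3 => slot 3
761: h=10 => slot 10
230: h=4, probe 4,5,8,2 => slot 2
Table: [_, _, 230, 686, 626, 32, _, _, 551, _, 761]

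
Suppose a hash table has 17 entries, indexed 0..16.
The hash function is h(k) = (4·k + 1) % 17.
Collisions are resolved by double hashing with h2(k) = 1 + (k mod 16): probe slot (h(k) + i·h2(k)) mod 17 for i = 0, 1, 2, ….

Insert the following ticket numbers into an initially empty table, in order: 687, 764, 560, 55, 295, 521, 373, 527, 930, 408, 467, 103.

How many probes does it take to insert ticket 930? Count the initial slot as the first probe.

3

Insert 687: h=12, slot 12 empty → index 12.
Insert 764: h=14, slot 14 empty → index 14.
Insert 560: h=14, h2=1, slot 14 occupied → index 15.
Insert 55: h=0, slot 0 empty → index 0.
Insert 295: h=8, slot 8 empty → index 8.
Insert 521: h=11, slot 11 empty → index 11.
Insert 373: h=14, h2=6, slot 14 occupied → index 3.
Insert 527: h=1, slot 1 empty → index 1.
Insert 930: h=15, h2=3, slots 15,1 occupied → index 4.
Insert 408: h=1, h2=9, slot 1 occupied → index 10.
Insert 467: h=16, slot 16 empty → index 16.
Insert 103: h=5, slot 5 empty → index 5.
Table: [55, 527, -, 373, 930, 103, -, -, 295, -, 408, 521, 687, -, 764, 560, 467]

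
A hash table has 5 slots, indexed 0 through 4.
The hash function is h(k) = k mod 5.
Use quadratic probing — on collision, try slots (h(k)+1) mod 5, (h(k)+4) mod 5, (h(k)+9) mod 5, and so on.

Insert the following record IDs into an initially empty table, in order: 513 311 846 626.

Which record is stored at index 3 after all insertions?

513

513 hashes to 3; slot 3 is free → place at 3.
311 hashes to 1; slot 1 is free → place at 1.
846 hashes to 1; 1 taken → place at 2.
626 hashes to 1; 1,2 taken → place at 0.
Table: [626, 311, 846, 513, .]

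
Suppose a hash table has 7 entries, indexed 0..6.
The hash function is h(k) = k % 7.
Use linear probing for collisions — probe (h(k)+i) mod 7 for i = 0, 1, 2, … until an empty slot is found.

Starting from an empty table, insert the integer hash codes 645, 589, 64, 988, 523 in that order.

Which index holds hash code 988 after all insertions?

4

645 hashes to 1; slot 1 is free → place at 1.
589 hashes to 1; 1 taken → place at 2.
64 hashes to 1; 1,2 taken → place at 3.
988 hashes to 1; 1,2,3 taken → place at 4.
523 hashes to 5; slot 5 is free → place at 5.
Table: [_, 645, 589, 64, 988, 523, _]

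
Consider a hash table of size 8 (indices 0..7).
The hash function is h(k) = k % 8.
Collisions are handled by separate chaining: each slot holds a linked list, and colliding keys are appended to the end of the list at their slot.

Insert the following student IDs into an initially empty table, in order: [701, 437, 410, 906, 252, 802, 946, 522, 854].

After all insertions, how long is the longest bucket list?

Insert 701: h=5, bucket 5 empty → new chain.
Insert 437: h=5, bucket 5 nonempty → append to chain.
Insert 410: h=2, bucket 2 empty → new chain.
Insert 906: h=2, bucket 2 nonempty → append to chain.
Insert 252: h=4, bucket 4 empty → new chain.
Insert 802: h=2, bucket 2 nonempty → append to chain.
Insert 946: h=2, bucket 2 nonempty → append to chain.
Insert 522: h=2, bucket 2 nonempty → append to chain.
Insert 854: h=6, bucket 6 empty → new chain.
Final buckets:
0: —
1: —
2: 410 -> 906 -> 802 -> 946 -> 522
3: —
4: 252
5: 701 -> 437
6: 854
7: —

5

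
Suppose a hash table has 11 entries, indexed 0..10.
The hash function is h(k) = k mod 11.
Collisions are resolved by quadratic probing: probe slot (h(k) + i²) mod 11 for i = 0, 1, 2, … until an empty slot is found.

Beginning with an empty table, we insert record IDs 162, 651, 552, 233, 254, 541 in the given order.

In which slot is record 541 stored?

162 hashes to 8; slot 8 is free -> place at 8.
651 hashes to 2; slot 2 is free -> place at 2.
552 hashes to 2; 2 taken -> place at 3.
233 hashes to 2; 2,3 taken -> place at 6.
254 hashes to 1; slot 1 is free -> place at 1.
541 hashes to 2; 2,3,6 taken -> place at 0.
Table: [541, 254, 651, 552, ., ., 233, ., 162, ., .]

0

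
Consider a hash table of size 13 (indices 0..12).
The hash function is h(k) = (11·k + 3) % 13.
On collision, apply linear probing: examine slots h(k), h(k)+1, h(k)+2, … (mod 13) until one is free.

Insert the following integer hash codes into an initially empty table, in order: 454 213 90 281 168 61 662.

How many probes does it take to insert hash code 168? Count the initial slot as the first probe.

4

454: h=5 → slot 5
213: h=6 → slot 6
90: h=5, probe 5,6,7 → slot 7
281: h=0 → slot 0
168: h=5, probe 5,6,7,8 → slot 8
61: h=11 → slot 11
662: h=5, probe 5,6,7,8,9 → slot 9
Table: [281, ∅, ∅, ∅, ∅, 454, 213, 90, 168, 662, ∅, 61, ∅]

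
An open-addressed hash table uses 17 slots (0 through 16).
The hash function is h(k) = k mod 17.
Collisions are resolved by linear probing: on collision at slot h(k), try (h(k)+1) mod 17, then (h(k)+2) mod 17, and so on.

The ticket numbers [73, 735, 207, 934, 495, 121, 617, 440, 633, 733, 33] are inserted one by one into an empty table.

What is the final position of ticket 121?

73 hashes to 5; slot 5 is free → place at 5.
735 hashes to 4; slot 4 is free → place at 4.
207 hashes to 3; slot 3 is free → place at 3.
934 hashes to 16; slot 16 is free → place at 16.
495 hashes to 2; slot 2 is free → place at 2.
121 hashes to 2; 2,3,4,5 taken → place at 6.
617 hashes to 5; 5,6 taken → place at 7.
440 hashes to 15; slot 15 is free → place at 15.
633 hashes to 4; 4,5,6,7 taken → place at 8.
733 hashes to 2; 2,3,4,5,6,7,8 taken → place at 9.
33 hashes to 16; 16 taken → place at 0.
Table: [33, _, 495, 207, 735, 73, 121, 617, 633, 733, _, _, _, _, _, 440, 934]

6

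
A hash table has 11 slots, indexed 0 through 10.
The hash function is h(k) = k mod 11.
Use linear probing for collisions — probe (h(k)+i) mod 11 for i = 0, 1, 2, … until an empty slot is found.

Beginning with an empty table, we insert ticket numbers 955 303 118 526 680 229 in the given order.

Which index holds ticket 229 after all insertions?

1

955: h=9 -> slot 9
303: h=6 -> slot 6
118: h=8 -> slot 8
526: h=9, probe 9,10 -> slot 10
680: h=9, probe 9,10,0 -> slot 0
229: h=9, probe 9,10,0,1 -> slot 1
Table: [680, 229, _, _, _, _, 303, _, 118, 955, 526]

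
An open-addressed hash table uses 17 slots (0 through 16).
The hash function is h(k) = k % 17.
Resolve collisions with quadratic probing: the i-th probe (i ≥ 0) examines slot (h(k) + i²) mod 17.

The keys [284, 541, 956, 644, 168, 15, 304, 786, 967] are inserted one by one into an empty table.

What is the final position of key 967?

6

284: h=12 → slot 12
541: h=14 → slot 14
956: h=4 → slot 4
644: h=15 → slot 15
168: h=15, probe 15,16 → slot 16
15: h=15, probe 15,16,2 → slot 2
304: h=15, probe 15,16,2,7 → slot 7
786: h=4, probe 4,5 → slot 5
967: h=15, probe 15,16,2,7,14,6 → slot 6
Table: [., ., 15, ., 956, 786, 967, 304, ., ., ., ., 284, ., 541, 644, 168]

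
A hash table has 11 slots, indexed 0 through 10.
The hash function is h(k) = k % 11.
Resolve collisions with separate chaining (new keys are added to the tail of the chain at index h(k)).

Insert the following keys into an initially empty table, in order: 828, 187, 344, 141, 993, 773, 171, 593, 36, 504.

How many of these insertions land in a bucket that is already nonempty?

5

Insert 828: h=3, bucket 3 empty → new chain.
Insert 187: h=0, bucket 0 empty → new chain.
Insert 344: h=3, bucket 3 nonempty → append to chain.
Insert 141: h=9, bucket 9 empty → new chain.
Insert 993: h=3, bucket 3 nonempty → append to chain.
Insert 773: h=3, bucket 3 nonempty → append to chain.
Insert 171: h=6, bucket 6 empty → new chain.
Insert 593: h=10, bucket 10 empty → new chain.
Insert 36: h=3, bucket 3 nonempty → append to chain.
Insert 504: h=9, bucket 9 nonempty → append to chain.
Final buckets:
0: 187
1: -
2: -
3: 828 -> 344 -> 993 -> 773 -> 36
4: -
5: -
6: 171
7: -
8: -
9: 141 -> 504
10: 593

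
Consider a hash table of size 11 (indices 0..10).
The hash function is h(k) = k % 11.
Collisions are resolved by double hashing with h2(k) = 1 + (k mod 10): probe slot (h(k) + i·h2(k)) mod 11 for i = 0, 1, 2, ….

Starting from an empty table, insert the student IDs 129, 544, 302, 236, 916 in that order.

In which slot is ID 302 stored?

0

129: h=8 → slot 8
544: h=5 → slot 5
302: h=5, h2=3, probe 5,8,0 → slot 0
236: h=5, h2=7, probe 5,1 → slot 1
916: h=3 → slot 3
Table: [302, 236, _, 916, _, 544, _, _, 129, _, _]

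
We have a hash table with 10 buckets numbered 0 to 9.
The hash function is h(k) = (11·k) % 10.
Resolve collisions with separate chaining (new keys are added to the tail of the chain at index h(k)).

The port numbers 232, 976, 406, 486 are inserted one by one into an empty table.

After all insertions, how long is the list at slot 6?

232 → bucket 2
976 → bucket 6
406 → bucket 6 (collision)
486 → bucket 6 (collision)
Final buckets:
0: _
1: _
2: 232
3: _
4: _
5: _
6: 976 -> 406 -> 486
7: _
8: _
9: _

3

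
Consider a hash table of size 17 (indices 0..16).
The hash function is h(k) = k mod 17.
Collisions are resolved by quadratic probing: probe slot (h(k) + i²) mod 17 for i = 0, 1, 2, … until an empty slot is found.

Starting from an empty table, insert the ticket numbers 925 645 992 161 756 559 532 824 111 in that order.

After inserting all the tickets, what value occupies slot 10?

111

925: h=7 -> slot 7
645: h=16 -> slot 16
992: h=6 -> slot 6
161: h=8 -> slot 8
756: h=8, probe 8,9 -> slot 9
559: h=15 -> slot 15
532: h=5 -> slot 5
824: h=8, probe 8,9,12 -> slot 12
111: h=9, probe 9,10 -> slot 10
Table: [_, _, _, _, _, 532, 992, 925, 161, 756, 111, _, 824, _, _, 559, 645]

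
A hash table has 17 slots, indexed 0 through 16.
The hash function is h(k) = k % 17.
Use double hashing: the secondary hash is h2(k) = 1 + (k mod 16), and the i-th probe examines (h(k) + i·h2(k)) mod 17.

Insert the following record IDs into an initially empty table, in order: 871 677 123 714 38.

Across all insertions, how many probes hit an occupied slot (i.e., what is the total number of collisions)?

871: h=4 → slot 4
677: h=14 → slot 14
123: h=4, h2=12, probe 4,16 → slot 16
714: h=0 → slot 0
38: h=4, h2=7, probe 4,11 → slot 11
Table: [714, -, -, -, 871, -, -, -, -, -, -, 38, -, -, 677, -, 123]

2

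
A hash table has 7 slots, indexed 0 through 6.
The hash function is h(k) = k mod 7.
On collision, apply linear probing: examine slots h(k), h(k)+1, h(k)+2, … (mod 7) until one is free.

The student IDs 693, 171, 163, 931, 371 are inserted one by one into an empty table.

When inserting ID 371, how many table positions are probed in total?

693 hashes to 0; slot 0 is free => place at 0.
171 hashes to 3; slot 3 is free => place at 3.
163 hashes to 2; slot 2 is free => place at 2.
931 hashes to 0; 0 taken => place at 1.
371 hashes to 0; 0,1,2,3 taken => place at 4.
Table: [693, 931, 163, 171, 371, ∅, ∅]

5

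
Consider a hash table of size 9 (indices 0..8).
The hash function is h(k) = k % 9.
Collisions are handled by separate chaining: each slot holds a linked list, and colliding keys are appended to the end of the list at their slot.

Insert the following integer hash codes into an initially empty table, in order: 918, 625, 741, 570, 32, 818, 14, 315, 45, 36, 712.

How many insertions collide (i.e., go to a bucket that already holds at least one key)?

5

Insert 918: h=0, bucket 0 empty -> new chain.
Insert 625: h=4, bucket 4 empty -> new chain.
Insert 741: h=3, bucket 3 empty -> new chain.
Insert 570: h=3, bucket 3 nonempty -> append to chain.
Insert 32: h=5, bucket 5 empty -> new chain.
Insert 818: h=8, bucket 8 empty -> new chain.
Insert 14: h=5, bucket 5 nonempty -> append to chain.
Insert 315: h=0, bucket 0 nonempty -> append to chain.
Insert 45: h=0, bucket 0 nonempty -> append to chain.
Insert 36: h=0, bucket 0 nonempty -> append to chain.
Insert 712: h=1, bucket 1 empty -> new chain.
Final buckets:
0: 918 -> 315 -> 45 -> 36
1: 712
2: _
3: 741 -> 570
4: 625
5: 32 -> 14
6: _
7: _
8: 818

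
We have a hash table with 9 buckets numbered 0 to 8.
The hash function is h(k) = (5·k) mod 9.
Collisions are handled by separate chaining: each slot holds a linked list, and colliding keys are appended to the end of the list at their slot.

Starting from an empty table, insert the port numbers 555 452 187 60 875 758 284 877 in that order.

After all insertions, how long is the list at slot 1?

Insert 555: h=3, bucket 3 empty → new chain.
Insert 452: h=1, bucket 1 empty → new chain.
Insert 187: h=8, bucket 8 empty → new chain.
Insert 60: h=3, bucket 3 nonempty → append to chain.
Insert 875: h=1, bucket 1 nonempty → append to chain.
Insert 758: h=1, bucket 1 nonempty → append to chain.
Insert 284: h=7, bucket 7 empty → new chain.
Insert 877: h=2, bucket 2 empty → new chain.
Final buckets:
0: -
1: 452 -> 875 -> 758
2: 877
3: 555 -> 60
4: -
5: -
6: -
7: 284
8: 187

3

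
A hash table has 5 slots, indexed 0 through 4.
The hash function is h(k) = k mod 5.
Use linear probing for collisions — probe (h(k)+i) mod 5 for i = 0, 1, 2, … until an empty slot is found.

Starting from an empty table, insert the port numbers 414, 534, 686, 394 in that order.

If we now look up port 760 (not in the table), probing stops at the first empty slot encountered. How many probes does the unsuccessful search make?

414 hashes to 4; slot 4 is free → place at 4.
534 hashes to 4; 4 taken → place at 0.
686 hashes to 1; slot 1 is free → place at 1.
394 hashes to 4; 4,0,1 taken → place at 2.
Table: [534, 686, 394, —, 414]
Lookup 760: h=0, probe 0,1,2,3 → slot 3 empty, not found.

4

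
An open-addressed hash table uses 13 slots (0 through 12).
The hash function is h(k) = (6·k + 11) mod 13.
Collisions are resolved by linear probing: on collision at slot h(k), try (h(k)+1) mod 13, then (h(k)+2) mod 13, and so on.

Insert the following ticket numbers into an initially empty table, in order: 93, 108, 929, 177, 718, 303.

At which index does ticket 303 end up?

11

93 hashes to 10; slot 10 is free => place at 10.
108 hashes to 9; slot 9 is free => place at 9.
929 hashes to 8; slot 8 is free => place at 8.
177 hashes to 7; slot 7 is free => place at 7.
718 hashes to 3; slot 3 is free => place at 3.
303 hashes to 9; 9,10 taken => place at 11.
Table: [., ., ., 718, ., ., ., 177, 929, 108, 93, 303, .]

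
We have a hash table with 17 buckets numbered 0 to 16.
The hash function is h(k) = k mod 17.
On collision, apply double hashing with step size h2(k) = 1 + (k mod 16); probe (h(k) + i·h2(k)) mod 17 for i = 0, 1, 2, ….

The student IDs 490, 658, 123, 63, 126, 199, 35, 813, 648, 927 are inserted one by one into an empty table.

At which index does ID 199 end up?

3

490: h=14 => slot 14
658: h=12 => slot 12
123: h=4 => slot 4
63: h=12, h2=16, probe 12,11 => slot 11
126: h=7 => slot 7
199: h=12, h2=8, probe 12,3 => slot 3
35: h=1 => slot 1
813: h=14, h2=14, probe 14,11,8 => slot 8
648: h=2 => slot 2
927: h=9 => slot 9
Table: [-, 35, 648, 199, 123, -, -, 126, 813, 927, -, 63, 658, -, 490, -, -]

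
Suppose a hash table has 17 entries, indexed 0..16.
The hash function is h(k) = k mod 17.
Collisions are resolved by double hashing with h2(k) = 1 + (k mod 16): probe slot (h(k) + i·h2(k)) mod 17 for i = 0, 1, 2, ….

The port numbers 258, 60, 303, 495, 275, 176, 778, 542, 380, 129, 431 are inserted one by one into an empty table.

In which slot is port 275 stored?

258 hashes to 3; slot 3 is free => place at 3.
60 hashes to 9; slot 9 is free => place at 9.
303 hashes to 14; slot 14 is free => place at 14.
495 hashes to 2; slot 2 is free => place at 2.
275 hashes to 3, h2=4; 3 taken => place at 7.
176 hashes to 6; slot 6 is free => place at 6.
778 hashes to 13; slot 13 is free => place at 13.
542 hashes to 15; slot 15 is free => place at 15.
380 hashes to 6, h2=13; 6,2,15 taken => place at 11.
129 hashes to 10; slot 10 is free => place at 10.
431 hashes to 6, h2=16; 6 taken => place at 5.
Table: [_, _, 495, 258, _, 431, 176, 275, _, 60, 129, 380, _, 778, 303, 542, _]

7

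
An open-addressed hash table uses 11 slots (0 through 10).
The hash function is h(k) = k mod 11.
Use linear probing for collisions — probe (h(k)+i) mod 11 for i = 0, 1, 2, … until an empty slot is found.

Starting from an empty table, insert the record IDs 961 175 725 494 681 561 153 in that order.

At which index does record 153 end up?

961 hashes to 4; slot 4 is free → place at 4.
175 hashes to 10; slot 10 is free → place at 10.
725 hashes to 10; 10 taken → place at 0.
494 hashes to 10; 10,0 taken → place at 1.
681 hashes to 10; 10,0,1 taken → place at 2.
561 hashes to 0; 0,1,2 taken → place at 3.
153 hashes to 10; 10,0,1,2,3,4 taken → place at 5.
Table: [725, 494, 681, 561, 961, 153, —, —, —, —, 175]

5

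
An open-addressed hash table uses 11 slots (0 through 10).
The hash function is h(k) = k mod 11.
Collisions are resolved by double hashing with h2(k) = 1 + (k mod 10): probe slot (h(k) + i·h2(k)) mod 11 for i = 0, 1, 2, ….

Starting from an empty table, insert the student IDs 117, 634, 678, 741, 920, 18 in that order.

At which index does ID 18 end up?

Insert 117: h=7, slot 7 empty => index 7.
Insert 634: h=7, h2=5, slot 7 occupied => index 1.
Insert 678: h=7, h2=9, slot 7 occupied => index 5.
Insert 741: h=4, slot 4 empty => index 4.
Insert 920: h=7, h2=1, slot 7 occupied => index 8.
Insert 18: h=7, h2=9, slots 7,5 occupied => index 3.
Table: [—, 634, —, 18, 741, 678, —, 117, 920, —, —]

3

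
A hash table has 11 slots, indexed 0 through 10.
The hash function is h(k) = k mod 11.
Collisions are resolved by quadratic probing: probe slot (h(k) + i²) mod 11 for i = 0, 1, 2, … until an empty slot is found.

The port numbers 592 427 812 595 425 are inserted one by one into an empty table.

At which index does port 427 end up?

Insert 592: h=9, slot 9 empty -> index 9.
Insert 427: h=9, slot 9 occupied -> index 10.
Insert 812: h=9, slots 9,10 occupied -> index 2.
Insert 595: h=1, slot 1 empty -> index 1.
Insert 425: h=7, slot 7 empty -> index 7.
Table: [—, 595, 812, —, —, —, —, 425, —, 592, 427]

10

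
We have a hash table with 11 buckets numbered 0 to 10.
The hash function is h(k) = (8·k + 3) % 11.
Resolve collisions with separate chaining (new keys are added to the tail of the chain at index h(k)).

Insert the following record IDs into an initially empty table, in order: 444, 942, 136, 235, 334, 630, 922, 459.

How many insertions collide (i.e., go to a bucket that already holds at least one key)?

444 -> bucket 2
942 -> bucket 4
136 -> bucket 2 (collision)
235 -> bucket 2 (collision)
334 -> bucket 2 (collision)
630 -> bucket 5
922 -> bucket 9
459 -> bucket 1
Final buckets:
0: —
1: 459
2: 444 -> 136 -> 235 -> 334
3: —
4: 942
5: 630
6: —
7: —
8: —
9: 922
10: —

3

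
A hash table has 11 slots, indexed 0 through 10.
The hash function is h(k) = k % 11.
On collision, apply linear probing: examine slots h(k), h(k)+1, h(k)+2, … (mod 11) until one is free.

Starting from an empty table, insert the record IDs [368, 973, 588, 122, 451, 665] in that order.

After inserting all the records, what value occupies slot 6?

973

368: h=5 → slot 5
973: h=5, probe 5,6 → slot 6
588: h=5, probe 5,6,7 → slot 7
122: h=1 → slot 1
451: h=0 → slot 0
665: h=5, probe 5,6,7,8 → slot 8
Table: [451, 122, ., ., ., 368, 973, 588, 665, ., .]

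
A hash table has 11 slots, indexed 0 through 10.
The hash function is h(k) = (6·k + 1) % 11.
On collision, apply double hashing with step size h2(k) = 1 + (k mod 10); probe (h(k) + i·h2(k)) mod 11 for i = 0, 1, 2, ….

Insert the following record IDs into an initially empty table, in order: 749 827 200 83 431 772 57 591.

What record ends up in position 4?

749: h=7 -> slot 7
827: h=2 -> slot 2
200: h=2, h2=1, probe 2,3 -> slot 3
83: h=4 -> slot 4
431: h=2, h2=2, probe 2,4,6 -> slot 6
772: h=2, h2=3, probe 2,5 -> slot 5
57: h=2, h2=8, probe 2,10 -> slot 10
591: h=5, h2=2, probe 5,7,9 -> slot 9
Table: [—, —, 827, 200, 83, 772, 431, 749, —, 591, 57]

83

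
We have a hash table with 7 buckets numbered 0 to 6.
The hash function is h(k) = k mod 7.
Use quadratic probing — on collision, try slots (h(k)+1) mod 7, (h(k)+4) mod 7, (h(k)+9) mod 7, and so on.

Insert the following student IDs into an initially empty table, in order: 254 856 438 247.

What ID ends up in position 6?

247

254 hashes to 2; slot 2 is free → place at 2.
856 hashes to 2; 2 taken → place at 3.
438 hashes to 4; slot 4 is free → place at 4.
247 hashes to 2; 2,3 taken → place at 6.
Table: [-, -, 254, 856, 438, -, 247]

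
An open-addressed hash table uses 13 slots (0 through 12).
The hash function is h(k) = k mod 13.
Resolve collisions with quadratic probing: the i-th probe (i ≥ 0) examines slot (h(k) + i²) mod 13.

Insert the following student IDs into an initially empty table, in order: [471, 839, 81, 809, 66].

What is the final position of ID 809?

471 hashes to 3; slot 3 is free → place at 3.
839 hashes to 7; slot 7 is free → place at 7.
81 hashes to 3; 3 taken → place at 4.
809 hashes to 3; 3,4,7 taken → place at 12.
66 hashes to 1; slot 1 is free → place at 1.
Table: [_, 66, _, 471, 81, _, _, 839, _, _, _, _, 809]

12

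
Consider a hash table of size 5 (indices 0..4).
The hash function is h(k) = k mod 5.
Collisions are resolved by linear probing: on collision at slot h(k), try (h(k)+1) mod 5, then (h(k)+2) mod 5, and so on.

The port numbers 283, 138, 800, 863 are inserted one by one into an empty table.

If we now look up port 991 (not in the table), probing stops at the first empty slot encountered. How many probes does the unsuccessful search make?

2

283 hashes to 3; slot 3 is free → place at 3.
138 hashes to 3; 3 taken → place at 4.
800 hashes to 0; slot 0 is free → place at 0.
863 hashes to 3; 3,4,0 taken → place at 1.
Table: [800, 863, —, 283, 138]
Lookup 991: h=1, probe 1,2 → slot 2 empty, not found.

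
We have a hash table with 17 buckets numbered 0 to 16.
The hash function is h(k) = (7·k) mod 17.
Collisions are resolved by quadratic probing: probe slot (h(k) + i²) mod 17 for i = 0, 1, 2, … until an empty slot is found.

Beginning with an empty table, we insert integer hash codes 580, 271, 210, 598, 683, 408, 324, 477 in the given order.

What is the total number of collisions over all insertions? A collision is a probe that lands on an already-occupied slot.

580: h=14 -> slot 14
271: h=10 -> slot 10
210: h=8 -> slot 8
598: h=4 -> slot 4
683: h=4, probe 4,5 -> slot 5
408: h=0 -> slot 0
324: h=7 -> slot 7
477: h=7, probe 7,8,11 -> slot 11
Table: [408, _, _, _, 598, 683, _, 324, 210, _, 271, 477, _, _, 580, _, _]

3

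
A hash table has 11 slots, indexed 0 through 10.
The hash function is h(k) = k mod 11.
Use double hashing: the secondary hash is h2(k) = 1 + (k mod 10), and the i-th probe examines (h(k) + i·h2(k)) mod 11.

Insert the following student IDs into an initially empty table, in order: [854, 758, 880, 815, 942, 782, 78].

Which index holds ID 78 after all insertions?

8

854 hashes to 7; slot 7 is free -> place at 7.
758 hashes to 10; slot 10 is free -> place at 10.
880 hashes to 0; slot 0 is free -> place at 0.
815 hashes to 1; slot 1 is free -> place at 1.
942 hashes to 7, h2=3; 7,10 taken -> place at 2.
782 hashes to 1, h2=3; 1 taken -> place at 4.
78 hashes to 1, h2=9; 1,10 taken -> place at 8.
Table: [880, 815, 942, ∅, 782, ∅, ∅, 854, 78, ∅, 758]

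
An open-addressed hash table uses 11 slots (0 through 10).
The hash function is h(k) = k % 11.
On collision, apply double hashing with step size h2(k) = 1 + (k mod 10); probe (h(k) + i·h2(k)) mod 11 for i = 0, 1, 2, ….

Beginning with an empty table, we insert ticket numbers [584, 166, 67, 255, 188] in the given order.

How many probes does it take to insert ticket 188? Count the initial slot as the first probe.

584 hashes to 1; slot 1 is free → place at 1.
166 hashes to 1, h2=7; 1 taken → place at 8.
67 hashes to 1, h2=8; 1 taken → place at 9.
255 hashes to 2; slot 2 is free → place at 2.
188 hashes to 1, h2=9; 1 taken → place at 10.
Table: [_, 584, 255, _, _, _, _, _, 166, 67, 188]

2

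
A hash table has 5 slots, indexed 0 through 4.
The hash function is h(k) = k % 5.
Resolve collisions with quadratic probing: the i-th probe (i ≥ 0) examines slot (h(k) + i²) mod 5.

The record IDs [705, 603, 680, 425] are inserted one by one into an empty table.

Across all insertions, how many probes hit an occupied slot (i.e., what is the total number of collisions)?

705: h=0 -> slot 0
603: h=3 -> slot 3
680: h=0, probe 0,1 -> slot 1
425: h=0, probe 0,1,4 -> slot 4
Table: [705, 680, -, 603, 425]

3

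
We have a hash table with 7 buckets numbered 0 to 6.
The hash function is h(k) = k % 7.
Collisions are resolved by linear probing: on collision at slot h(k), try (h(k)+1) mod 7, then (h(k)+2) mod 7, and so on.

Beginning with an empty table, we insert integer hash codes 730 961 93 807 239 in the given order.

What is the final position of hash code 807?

730 hashes to 2; slot 2 is free -> place at 2.
961 hashes to 2; 2 taken -> place at 3.
93 hashes to 2; 2,3 taken -> place at 4.
807 hashes to 2; 2,3,4 taken -> place at 5.
239 hashes to 1; slot 1 is free -> place at 1.
Table: [_, 239, 730, 961, 93, 807, _]

5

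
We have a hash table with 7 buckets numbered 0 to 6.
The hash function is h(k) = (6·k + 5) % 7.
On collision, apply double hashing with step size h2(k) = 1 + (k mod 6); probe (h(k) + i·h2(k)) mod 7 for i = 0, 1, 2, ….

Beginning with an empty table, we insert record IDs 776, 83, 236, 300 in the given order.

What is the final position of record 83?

5

Insert 776: h=6, slot 6 empty → index 6.
Insert 83: h=6, h2=6, slot 6 occupied → index 5.
Insert 236: h=0, slot 0 empty → index 0.
Insert 300: h=6, h2=1, slots 6,0 occupied → index 1.
Table: [236, 300, ., ., ., 83, 776]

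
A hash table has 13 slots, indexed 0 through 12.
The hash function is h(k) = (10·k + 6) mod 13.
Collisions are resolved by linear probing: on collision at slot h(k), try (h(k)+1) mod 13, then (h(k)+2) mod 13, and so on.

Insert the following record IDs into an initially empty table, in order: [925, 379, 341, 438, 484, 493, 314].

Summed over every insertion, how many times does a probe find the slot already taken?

925: h=0 → slot 0
379: h=0, probe 0,1 → slot 1
341: h=10 → slot 10
438: h=5 → slot 5
484: h=10, probe 10,11 → slot 11
493: h=9 → slot 9
314: h=0, probe 0,1,2 → slot 2
Table: [925, 379, 314, _, _, 438, _, _, _, 493, 341, 484, _]

4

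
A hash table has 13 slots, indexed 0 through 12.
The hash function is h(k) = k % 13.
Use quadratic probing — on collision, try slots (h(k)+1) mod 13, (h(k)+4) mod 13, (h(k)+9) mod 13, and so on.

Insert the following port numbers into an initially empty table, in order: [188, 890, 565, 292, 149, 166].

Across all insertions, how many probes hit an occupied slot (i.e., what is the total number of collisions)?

11

Insert 188: h=6, slot 6 empty → index 6.
Insert 890: h=6, slot 6 occupied → index 7.
Insert 565: h=6, slots 6,7 occupied → index 10.
Insert 292: h=6, slots 6,7,10 occupied → index 2.
Insert 149: h=6, slots 6,7,10,2 occupied → index 9.
Insert 166: h=10, slot 10 occupied → index 11.
Table: [., ., 292, ., ., ., 188, 890, ., 149, 565, 166, .]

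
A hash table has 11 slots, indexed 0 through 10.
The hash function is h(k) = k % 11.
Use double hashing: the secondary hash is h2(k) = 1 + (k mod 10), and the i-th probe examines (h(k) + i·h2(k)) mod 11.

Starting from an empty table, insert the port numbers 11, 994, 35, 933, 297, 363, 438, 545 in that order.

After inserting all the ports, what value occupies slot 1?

363

Insert 11: h=0, slot 0 empty => index 0.
Insert 994: h=4, slot 4 empty => index 4.
Insert 35: h=2, slot 2 empty => index 2.
Insert 933: h=9, slot 9 empty => index 9.
Insert 297: h=0, h2=8, slot 0 occupied => index 8.
Insert 363: h=0, h2=4, slots 0,4,8 occupied => index 1.
Insert 438: h=9, h2=9, slot 9 occupied => index 7.
Insert 545: h=6, slot 6 empty => index 6.
Table: [11, 363, 35, ., 994, ., 545, 438, 297, 933, .]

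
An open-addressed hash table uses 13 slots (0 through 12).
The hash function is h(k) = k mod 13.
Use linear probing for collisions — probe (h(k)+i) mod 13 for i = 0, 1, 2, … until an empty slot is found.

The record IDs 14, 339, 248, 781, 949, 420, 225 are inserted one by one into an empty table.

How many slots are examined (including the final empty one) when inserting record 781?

4

14: h=1 → slot 1
339: h=1, probe 1,2 → slot 2
248: h=1, probe 1,2,3 → slot 3
781: h=1, probe 1,2,3,4 → slot 4
949: h=0 → slot 0
420: h=4, probe 4,5 → slot 5
225: h=4, probe 4,5,6 → slot 6
Table: [949, 14, 339, 248, 781, 420, 225, _, _, _, _, _, _]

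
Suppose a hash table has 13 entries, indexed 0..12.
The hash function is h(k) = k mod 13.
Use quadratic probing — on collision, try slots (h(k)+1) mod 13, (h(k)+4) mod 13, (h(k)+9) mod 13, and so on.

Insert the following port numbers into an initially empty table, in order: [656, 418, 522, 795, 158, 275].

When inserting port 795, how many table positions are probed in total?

656 hashes to 6; slot 6 is free -> place at 6.
418 hashes to 2; slot 2 is free -> place at 2.
522 hashes to 2; 2 taken -> place at 3.
795 hashes to 2; 2,3,6 taken -> place at 11.
158 hashes to 2; 2,3,6,11 taken -> place at 5.
275 hashes to 2; 2,3,6,11,5 taken -> place at 1.
Table: [_, 275, 418, 522, _, 158, 656, _, _, _, _, 795, _]

4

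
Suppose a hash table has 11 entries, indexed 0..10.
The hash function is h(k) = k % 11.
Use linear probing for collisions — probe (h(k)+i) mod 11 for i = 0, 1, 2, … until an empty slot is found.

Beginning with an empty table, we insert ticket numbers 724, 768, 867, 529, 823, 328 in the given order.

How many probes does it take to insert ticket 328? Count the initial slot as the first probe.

6

724: h=9 -> slot 9
768: h=9, probe 9,10 -> slot 10
867: h=9, probe 9,10,0 -> slot 0
529: h=1 -> slot 1
823: h=9, probe 9,10,0,1,2 -> slot 2
328: h=9, probe 9,10,0,1,2,3 -> slot 3
Table: [867, 529, 823, 328, -, -, -, -, -, 724, 768]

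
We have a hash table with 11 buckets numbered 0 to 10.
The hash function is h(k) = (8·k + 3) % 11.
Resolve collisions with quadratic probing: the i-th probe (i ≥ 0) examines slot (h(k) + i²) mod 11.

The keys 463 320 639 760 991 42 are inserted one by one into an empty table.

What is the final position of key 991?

5

Insert 463: h=0, slot 0 empty => index 0.
Insert 320: h=0, slot 0 occupied => index 1.
Insert 639: h=0, slots 0,1 occupied => index 4.
Insert 760: h=0, slots 0,1,4 occupied => index 9.
Insert 991: h=0, slots 0,1,4,9 occupied => index 5.
Insert 42: h=9, slot 9 occupied => index 10.
Table: [463, 320, ∅, ∅, 639, 991, ∅, ∅, ∅, 760, 42]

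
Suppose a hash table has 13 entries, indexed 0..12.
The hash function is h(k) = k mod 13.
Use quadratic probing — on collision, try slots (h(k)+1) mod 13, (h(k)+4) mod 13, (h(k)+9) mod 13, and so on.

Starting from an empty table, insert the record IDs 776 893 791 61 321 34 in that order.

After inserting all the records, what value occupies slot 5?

321

776 hashes to 9; slot 9 is free => place at 9.
893 hashes to 9; 9 taken => place at 10.
791 hashes to 11; slot 11 is free => place at 11.
61 hashes to 9; 9,10 taken => place at 0.
321 hashes to 9; 9,10,0 taken => place at 5.
34 hashes to 8; slot 8 is free => place at 8.
Table: [61, _, _, _, _, 321, _, _, 34, 776, 893, 791, _]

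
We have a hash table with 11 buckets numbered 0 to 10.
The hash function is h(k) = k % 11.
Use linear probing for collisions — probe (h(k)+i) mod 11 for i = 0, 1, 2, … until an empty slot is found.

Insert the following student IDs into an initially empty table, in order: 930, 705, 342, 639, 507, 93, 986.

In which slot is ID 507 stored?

Insert 930: h=6, slot 6 empty -> index 6.
Insert 705: h=1, slot 1 empty -> index 1.
Insert 342: h=1, slot 1 occupied -> index 2.
Insert 639: h=1, slots 1,2 occupied -> index 3.
Insert 507: h=1, slots 1,2,3 occupied -> index 4.
Insert 93: h=5, slot 5 empty -> index 5.
Insert 986: h=7, slot 7 empty -> index 7.
Table: [∅, 705, 342, 639, 507, 93, 930, 986, ∅, ∅, ∅]

4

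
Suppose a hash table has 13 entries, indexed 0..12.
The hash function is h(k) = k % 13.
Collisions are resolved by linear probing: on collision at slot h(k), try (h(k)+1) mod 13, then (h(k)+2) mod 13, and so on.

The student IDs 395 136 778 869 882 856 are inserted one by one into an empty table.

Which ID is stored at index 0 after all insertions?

882

395: h=5 => slot 5
136: h=6 => slot 6
778: h=11 => slot 11
869: h=11, probe 11,12 => slot 12
882: h=11, probe 11,12,0 => slot 0
856: h=11, probe 11,12,0,1 => slot 1
Table: [882, 856, -, -, -, 395, 136, -, -, -, -, 778, 869]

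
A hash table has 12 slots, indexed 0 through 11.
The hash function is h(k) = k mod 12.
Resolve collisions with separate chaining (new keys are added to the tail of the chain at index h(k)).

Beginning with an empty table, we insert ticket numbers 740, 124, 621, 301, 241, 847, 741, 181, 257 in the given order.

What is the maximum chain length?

Insert 740: h=8, bucket 8 empty -> new chain.
Insert 124: h=4, bucket 4 empty -> new chain.
Insert 621: h=9, bucket 9 empty -> new chain.
Insert 301: h=1, bucket 1 empty -> new chain.
Insert 241: h=1, bucket 1 nonempty -> append to chain.
Insert 847: h=7, bucket 7 empty -> new chain.
Insert 741: h=9, bucket 9 nonempty -> append to chain.
Insert 181: h=1, bucket 1 nonempty -> append to chain.
Insert 257: h=5, bucket 5 empty -> new chain.
Final buckets:
0: .
1: 301 -> 241 -> 181
2: .
3: .
4: 124
5: 257
6: .
7: 847
8: 740
9: 621 -> 741
10: .
11: .

3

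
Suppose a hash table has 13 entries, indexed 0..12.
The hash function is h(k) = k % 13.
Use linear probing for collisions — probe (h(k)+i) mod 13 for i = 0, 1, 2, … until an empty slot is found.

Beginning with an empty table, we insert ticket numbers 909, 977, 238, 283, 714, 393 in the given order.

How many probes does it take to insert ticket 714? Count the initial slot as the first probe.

2

909 hashes to 12; slot 12 is free => place at 12.
977 hashes to 2; slot 2 is free => place at 2.
238 hashes to 4; slot 4 is free => place at 4.
283 hashes to 10; slot 10 is free => place at 10.
714 hashes to 12; 12 taken => place at 0.
393 hashes to 3; slot 3 is free => place at 3.
Table: [714, —, 977, 393, 238, —, —, —, —, —, 283, —, 909]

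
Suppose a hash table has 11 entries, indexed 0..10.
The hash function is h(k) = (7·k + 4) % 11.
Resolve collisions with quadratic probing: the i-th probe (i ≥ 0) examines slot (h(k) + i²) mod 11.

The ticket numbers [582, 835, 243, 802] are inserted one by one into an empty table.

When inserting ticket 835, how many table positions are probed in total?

582 hashes to 8; slot 8 is free → place at 8.
835 hashes to 8; 8 taken → place at 9.
243 hashes to 0; slot 0 is free → place at 0.
802 hashes to 8; 8,9 taken → place at 1.
Table: [243, 802, _, _, _, _, _, _, 582, 835, _]

2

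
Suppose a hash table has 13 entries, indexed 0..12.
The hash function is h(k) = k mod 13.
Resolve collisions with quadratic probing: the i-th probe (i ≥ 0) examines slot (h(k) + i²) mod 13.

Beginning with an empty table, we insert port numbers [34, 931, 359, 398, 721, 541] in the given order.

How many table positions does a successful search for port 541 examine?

34 hashes to 8; slot 8 is free → place at 8.
931 hashes to 8; 8 taken → place at 9.
359 hashes to 8; 8,9 taken → place at 12.
398 hashes to 8; 8,9,12 taken → place at 4.
721 hashes to 6; slot 6 is free → place at 6.
541 hashes to 8; 8,9,12,4 taken → place at 11.
Table: [-, -, -, -, 398, -, 721, -, 34, 931, -, 541, 359]
Lookup 541: h=8, probe 8,9,12,4,11 → found at 11.

5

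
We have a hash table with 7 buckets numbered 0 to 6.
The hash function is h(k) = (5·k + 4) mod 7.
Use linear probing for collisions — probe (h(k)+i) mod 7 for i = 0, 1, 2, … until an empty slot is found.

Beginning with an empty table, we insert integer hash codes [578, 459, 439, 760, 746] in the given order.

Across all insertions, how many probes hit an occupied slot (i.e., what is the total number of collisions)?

6

578: h=3 => slot 3
459: h=3, probe 3,4 => slot 4
439: h=1 => slot 1
760: h=3, probe 3,4,5 => slot 5
746: h=3, probe 3,4,5,6 => slot 6
Table: [∅, 439, ∅, 578, 459, 760, 746]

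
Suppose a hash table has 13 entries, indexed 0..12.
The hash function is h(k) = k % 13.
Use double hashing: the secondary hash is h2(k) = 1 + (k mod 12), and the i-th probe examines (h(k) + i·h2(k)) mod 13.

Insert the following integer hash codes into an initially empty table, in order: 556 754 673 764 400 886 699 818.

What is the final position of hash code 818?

556: h=10 → slot 10
754: h=0 → slot 0
673: h=10, h2=2, probe 10,12 → slot 12
764: h=10, h2=9, probe 10,6 → slot 6
400: h=10, h2=5, probe 10,2 → slot 2
886: h=2, h2=11, probe 2,0,11 → slot 11
699: h=10, h2=4, probe 10,1 → slot 1
818: h=12, h2=3, probe 12,2,5 → slot 5
Table: [754, 699, 400, —, —, 818, 764, —, —, —, 556, 886, 673]

5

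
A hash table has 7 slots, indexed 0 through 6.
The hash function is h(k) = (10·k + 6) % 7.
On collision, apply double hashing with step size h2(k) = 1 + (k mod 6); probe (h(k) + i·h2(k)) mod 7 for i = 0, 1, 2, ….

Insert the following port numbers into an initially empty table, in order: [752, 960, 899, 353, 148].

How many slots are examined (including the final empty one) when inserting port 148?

3

752: h=1 => slot 1
960: h=2 => slot 2
899: h=1, h2=6, probe 1,0 => slot 0
353: h=1, h2=6, probe 1,0,6 => slot 6
148: h=2, h2=5, probe 2,0,5 => slot 5
Table: [899, 752, 960, ., ., 148, 353]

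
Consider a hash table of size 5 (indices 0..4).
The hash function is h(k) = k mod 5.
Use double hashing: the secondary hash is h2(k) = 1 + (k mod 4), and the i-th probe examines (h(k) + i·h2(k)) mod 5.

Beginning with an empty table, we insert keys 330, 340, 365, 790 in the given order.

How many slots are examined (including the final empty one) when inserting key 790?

2

330 hashes to 0; slot 0 is free => place at 0.
340 hashes to 0, h2=1; 0 taken => place at 1.
365 hashes to 0, h2=2; 0 taken => place at 2.
790 hashes to 0, h2=3; 0 taken => place at 3.
Table: [330, 340, 365, 790, ∅]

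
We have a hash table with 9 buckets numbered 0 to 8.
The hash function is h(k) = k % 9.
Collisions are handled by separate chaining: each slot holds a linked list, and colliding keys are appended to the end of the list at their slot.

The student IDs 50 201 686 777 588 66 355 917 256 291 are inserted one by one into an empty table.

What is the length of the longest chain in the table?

5

50 -> bucket 5
201 -> bucket 3
686 -> bucket 2
777 -> bucket 3 (collision)
588 -> bucket 3 (collision)
66 -> bucket 3 (collision)
355 -> bucket 4
917 -> bucket 8
256 -> bucket 4 (collision)
291 -> bucket 3 (collision)
Final buckets:
0: .
1: .
2: 686
3: 201 -> 777 -> 588 -> 66 -> 291
4: 355 -> 256
5: 50
6: .
7: .
8: 917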